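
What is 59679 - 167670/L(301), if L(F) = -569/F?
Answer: 84426021/569 ≈ 1.4838e+5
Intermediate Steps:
59679 - 167670/L(301) = 59679 - 167670/((-569/301)) = 59679 - 167670/((-569*1/301)) = 59679 - 167670/(-569/301) = 59679 - 167670*(-301/569) = 59679 + 50468670/569 = 84426021/569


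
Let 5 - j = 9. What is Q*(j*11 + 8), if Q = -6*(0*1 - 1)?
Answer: -216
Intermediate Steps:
j = -4 (j = 5 - 1*9 = 5 - 9 = -4)
Q = 6 (Q = -6*(0 - 1) = -6*(-1) = 6)
Q*(j*11 + 8) = 6*(-4*11 + 8) = 6*(-44 + 8) = 6*(-36) = -216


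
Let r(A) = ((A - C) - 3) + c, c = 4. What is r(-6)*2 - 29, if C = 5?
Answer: -49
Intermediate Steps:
r(A) = -4 + A (r(A) = ((A - 1*5) - 3) + 4 = ((A - 5) - 3) + 4 = ((-5 + A) - 3) + 4 = (-8 + A) + 4 = -4 + A)
r(-6)*2 - 29 = (-4 - 6)*2 - 29 = -10*2 - 29 = -20 - 29 = -49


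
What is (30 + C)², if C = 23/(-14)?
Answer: 157609/196 ≈ 804.13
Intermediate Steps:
C = -23/14 (C = 23*(-1/14) = -23/14 ≈ -1.6429)
(30 + C)² = (30 - 23/14)² = (397/14)² = 157609/196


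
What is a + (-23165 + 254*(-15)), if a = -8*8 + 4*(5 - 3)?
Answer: -27031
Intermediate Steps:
a = -56 (a = -64 + 4*2 = -64 + 8 = -56)
a + (-23165 + 254*(-15)) = -56 + (-23165 + 254*(-15)) = -56 + (-23165 - 3810) = -56 - 26975 = -27031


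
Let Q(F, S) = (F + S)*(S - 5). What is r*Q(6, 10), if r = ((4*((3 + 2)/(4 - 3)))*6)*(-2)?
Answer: -19200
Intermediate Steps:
Q(F, S) = (-5 + S)*(F + S) (Q(F, S) = (F + S)*(-5 + S) = (-5 + S)*(F + S))
r = -240 (r = ((4*(5/1))*6)*(-2) = ((4*(5*1))*6)*(-2) = ((4*5)*6)*(-2) = (20*6)*(-2) = 120*(-2) = -240)
r*Q(6, 10) = -240*(10**2 - 5*6 - 5*10 + 6*10) = -240*(100 - 30 - 50 + 60) = -240*80 = -19200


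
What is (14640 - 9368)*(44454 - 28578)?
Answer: 83698272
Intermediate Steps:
(14640 - 9368)*(44454 - 28578) = 5272*15876 = 83698272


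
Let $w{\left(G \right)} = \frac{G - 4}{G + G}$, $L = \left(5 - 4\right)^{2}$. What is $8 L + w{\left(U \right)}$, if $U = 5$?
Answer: $\frac{81}{10} \approx 8.1$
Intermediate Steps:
$L = 1$ ($L = 1^{2} = 1$)
$w{\left(G \right)} = \frac{-4 + G}{2 G}$
$8 L + w{\left(U \right)} = 8 \cdot 1 + \frac{-4 + 5}{2 \cdot 5} = 8 + \frac{1}{2} \cdot \frac{1}{5} \cdot 1 = 8 + \frac{1}{10} = \frac{81}{10}$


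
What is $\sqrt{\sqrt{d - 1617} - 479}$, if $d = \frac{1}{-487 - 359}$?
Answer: $\frac{\sqrt{-38091996 + 14946 i \sqrt{45778}}}{282} \approx 0.91786 + 21.905 i$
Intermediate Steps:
$d = - \frac{1}{846}$ ($d = \frac{1}{-846} = - \frac{1}{846} \approx -0.001182$)
$\sqrt{\sqrt{d - 1617} - 479} = \sqrt{\sqrt{- \frac{1}{846} - 1617} - 479} = \sqrt{\sqrt{- \frac{1367983}{846}} - 479} = \sqrt{\frac{53 i \sqrt{45778}}{282} - 479} = \sqrt{-479 + \frac{53 i \sqrt{45778}}{282}}$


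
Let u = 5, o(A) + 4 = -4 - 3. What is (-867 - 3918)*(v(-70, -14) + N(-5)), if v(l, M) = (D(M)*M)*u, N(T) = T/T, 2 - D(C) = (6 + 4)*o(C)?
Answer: 37509615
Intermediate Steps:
o(A) = -11 (o(A) = -4 + (-4 - 3) = -4 - 7 = -11)
D(C) = 112 (D(C) = 2 - (6 + 4)*(-11) = 2 - 10*(-11) = 2 - 1*(-110) = 2 + 110 = 112)
N(T) = 1
v(l, M) = 560*M (v(l, M) = (112*M)*5 = 560*M)
(-867 - 3918)*(v(-70, -14) + N(-5)) = (-867 - 3918)*(560*(-14) + 1) = -4785*(-7840 + 1) = -4785*(-7839) = 37509615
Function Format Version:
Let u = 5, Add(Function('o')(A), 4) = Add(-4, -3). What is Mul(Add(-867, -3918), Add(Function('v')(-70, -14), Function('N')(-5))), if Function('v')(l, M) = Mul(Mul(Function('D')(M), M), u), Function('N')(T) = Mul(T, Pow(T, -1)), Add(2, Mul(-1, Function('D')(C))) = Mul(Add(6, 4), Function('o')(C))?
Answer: 37509615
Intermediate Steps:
Function('o')(A) = -11 (Function('o')(A) = Add(-4, Add(-4, -3)) = Add(-4, -7) = -11)
Function('D')(C) = 112 (Function('D')(C) = Add(2, Mul(-1, Mul(Add(6, 4), -11))) = Add(2, Mul(-1, Mul(10, -11))) = Add(2, Mul(-1, -110)) = Add(2, 110) = 112)
Function('N')(T) = 1
Function('v')(l, M) = Mul(560, M) (Function('v')(l, M) = Mul(Mul(112, M), 5) = Mul(560, M))
Mul(Add(-867, -3918), Add(Function('v')(-70, -14), Function('N')(-5))) = Mul(Add(-867, -3918), Add(Mul(560, -14), 1)) = Mul(-4785, Add(-7840, 1)) = Mul(-4785, -7839) = 37509615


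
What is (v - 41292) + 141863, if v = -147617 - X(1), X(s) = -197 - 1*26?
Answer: -46823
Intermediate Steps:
X(s) = -223 (X(s) = -197 - 26 = -223)
v = -147394 (v = -147617 - 1*(-223) = -147617 + 223 = -147394)
(v - 41292) + 141863 = (-147394 - 41292) + 141863 = -188686 + 141863 = -46823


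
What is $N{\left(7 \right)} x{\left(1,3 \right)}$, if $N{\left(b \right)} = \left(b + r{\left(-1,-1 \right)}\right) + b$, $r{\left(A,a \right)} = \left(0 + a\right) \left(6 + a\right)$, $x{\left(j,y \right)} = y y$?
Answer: $81$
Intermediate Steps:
$x{\left(j,y \right)} = y^{2}$
$r{\left(A,a \right)} = a \left(6 + a\right)$
$N{\left(b \right)} = -5 + 2 b$ ($N{\left(b \right)} = \left(b - \left(6 - 1\right)\right) + b = \left(b - 5\right) + b = \left(-5 + b\right) + b = -5 + 2 b$)
$N{\left(7 \right)} x{\left(1,3 \right)} = \left(-5 + 2 \cdot 7\right) 3^{2} = \left(-5 + 14\right) 9 = 9 \cdot 9 = 81$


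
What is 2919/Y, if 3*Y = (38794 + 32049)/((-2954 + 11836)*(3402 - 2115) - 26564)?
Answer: 99869819490/70843 ≈ 1.4097e+6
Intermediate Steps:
Y = 70843/34213710 (Y = ((38794 + 32049)/((-2954 + 11836)*(3402 - 2115) - 26564))/3 = (70843/(8882*1287 - 26564))/3 = (70843/(11431134 - 26564))/3 = (70843/11404570)/3 = (70843*(1/11404570))/3 = (⅓)*(70843/11404570) = 70843/34213710 ≈ 0.0020706)
2919/Y = 2919/(70843/34213710) = 2919*(34213710/70843) = 99869819490/70843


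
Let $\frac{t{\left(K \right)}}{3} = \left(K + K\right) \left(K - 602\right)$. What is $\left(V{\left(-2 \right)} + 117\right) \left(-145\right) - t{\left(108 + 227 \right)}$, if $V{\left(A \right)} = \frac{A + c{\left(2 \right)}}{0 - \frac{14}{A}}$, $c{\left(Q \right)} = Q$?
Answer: $519705$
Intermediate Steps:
$t{\left(K \right)} = 6 K \left(-602 + K\right)$ ($t{\left(K \right)} = 3 \left(K + K\right) \left(K - 602\right) = 3 \cdot 2 K \left(-602 + K\right) = 6 K \left(-602 + K\right)$)
$V{\left(A \right)} = - \frac{A \left(2 + A\right)}{14}$ ($V{\left(A \right)} = \frac{A + 2}{0 - \frac{14}{A}} = \frac{2 + A}{\left(-14\right) \frac{1}{A}} = \left(2 + A\right) \left(- \frac{A}{14}\right) = - \frac{A \left(2 + A\right)}{14}$)
$\left(V{\left(-2 \right)} + 117\right) \left(-145\right) - t{\left(108 + 227 \right)} = \left(\left(- \frac{1}{14}\right) \left(-2\right) \left(2 - 2\right) + 117\right) \left(-145\right) - 6 \left(108 + 227\right) \left(-602 + \left(108 + 227\right)\right) = \left(\left(- \frac{1}{14}\right) \left(-2\right) 0 + 117\right) \left(-145\right) - 6 \cdot 335 \left(-602 + 335\right) = \left(0 + 117\right) \left(-145\right) - 6 \cdot 335 \left(-267\right) = 117 \left(-145\right) - -536670 = -16965 + 536670 = 519705$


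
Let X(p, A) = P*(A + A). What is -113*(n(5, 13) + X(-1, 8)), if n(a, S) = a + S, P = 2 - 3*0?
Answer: -5650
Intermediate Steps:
P = 2 (P = 2 + 0 = 2)
X(p, A) = 4*A (X(p, A) = 2*(A + A) = 2*(2*A) = 4*A)
n(a, S) = S + a
-113*(n(5, 13) + X(-1, 8)) = -113*((13 + 5) + 4*8) = -113*(18 + 32) = -113*50 = -5650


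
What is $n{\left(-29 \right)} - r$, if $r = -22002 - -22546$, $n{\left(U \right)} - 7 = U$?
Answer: $-566$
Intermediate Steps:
$n{\left(U \right)} = 7 + U$
$r = 544$ ($r = -22002 + 22546 = 544$)
$n{\left(-29 \right)} - r = \left(7 - 29\right) - 544 = -22 - 544 = -566$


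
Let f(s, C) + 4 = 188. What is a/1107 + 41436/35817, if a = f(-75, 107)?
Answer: 17486660/13216473 ≈ 1.3231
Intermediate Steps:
f(s, C) = 184 (f(s, C) = -4 + 188 = 184)
a = 184
a/1107 + 41436/35817 = 184/1107 + 41436/35817 = 184*(1/1107) + 41436*(1/35817) = 184/1107 + 13812/11939 = 17486660/13216473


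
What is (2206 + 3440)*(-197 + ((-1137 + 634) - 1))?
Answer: -3957846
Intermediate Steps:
(2206 + 3440)*(-197 + ((-1137 + 634) - 1)) = 5646*(-197 + (-503 - 1)) = 5646*(-197 - 504) = 5646*(-701) = -3957846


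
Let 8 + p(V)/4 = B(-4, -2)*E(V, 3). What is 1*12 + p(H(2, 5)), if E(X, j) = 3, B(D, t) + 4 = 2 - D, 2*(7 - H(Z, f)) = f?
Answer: 4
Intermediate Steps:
H(Z, f) = 7 - f/2
B(D, t) = -2 - D (B(D, t) = -4 + (2 - D) = -2 - D)
p(V) = -8 (p(V) = -32 + 4*((-2 - 1*(-4))*3) = -32 + 4*((-2 + 4)*3) = -32 + 4*(2*3) = -32 + 4*6 = -32 + 24 = -8)
1*12 + p(H(2, 5)) = 1*12 - 8 = 12 - 8 = 4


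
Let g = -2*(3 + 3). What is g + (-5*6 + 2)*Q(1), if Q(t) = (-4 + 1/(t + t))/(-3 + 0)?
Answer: -134/3 ≈ -44.667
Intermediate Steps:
Q(t) = 4/3 - 1/(6*t) (Q(t) = (-4 + 1/(2*t))/(-3) = (-4 + 1/(2*t))*(-⅓) = 4/3 - 1/(6*t))
g = -12 (g = -2*6 = -12)
g + (-5*6 + 2)*Q(1) = -12 + (-5*6 + 2)*((⅙)*(-1 + 8*1)/1) = -12 + (-30 + 2)*((⅙)*1*(-1 + 8)) = -12 - 14*7/3 = -12 - 28*7/6 = -12 - 98/3 = -134/3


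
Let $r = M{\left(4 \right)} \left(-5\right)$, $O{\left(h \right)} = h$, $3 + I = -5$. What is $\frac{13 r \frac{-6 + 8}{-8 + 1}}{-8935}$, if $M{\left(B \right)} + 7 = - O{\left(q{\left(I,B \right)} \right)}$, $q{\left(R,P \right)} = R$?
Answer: $- \frac{26}{12509} \approx -0.0020785$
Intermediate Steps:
$I = -8$ ($I = -3 - 5 = -8$)
$M{\left(B \right)} = 1$ ($M{\left(B \right)} = -7 - -8 = -7 + 8 = 1$)
$r = -5$ ($r = 1 \left(-5\right) = -5$)
$\frac{13 r \frac{-6 + 8}{-8 + 1}}{-8935} = \frac{13 \left(-5\right) \frac{-6 + 8}{-8 + 1}}{-8935} = - 65 \frac{2}{-7} \left(- \frac{1}{8935}\right) = - 65 \cdot 2 \left(- \frac{1}{7}\right) \left(- \frac{1}{8935}\right) = \left(-65\right) \left(- \frac{2}{7}\right) \left(- \frac{1}{8935}\right) = \frac{130}{7} \left(- \frac{1}{8935}\right) = - \frac{26}{12509}$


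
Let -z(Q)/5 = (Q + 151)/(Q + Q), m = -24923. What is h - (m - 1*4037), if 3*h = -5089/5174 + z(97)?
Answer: 43599459127/1505634 ≈ 28958.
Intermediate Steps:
z(Q) = -5*(151 + Q)/(2*Q) (z(Q) = -5*(Q + 151)/(Q + Q) = -5*(151 + Q)/(2*Q))
h = -3701513/1505634 (h = (-5089/5174 + (5/2)*(-151 - 1*97)/97)/3 = (-5089*1/5174 + (5/2)*(1/97)*(-151 - 97))/3 = (-5089/5174 + (5/2)*(1/97)*(-248))/3 = (-5089/5174 - 620/97)/3 = (⅓)*(-3701513/501878) = -3701513/1505634 ≈ -2.4584)
h - (m - 1*4037) = -3701513/1505634 - (-24923 - 1*4037) = -3701513/1505634 - (-24923 - 4037) = -3701513/1505634 - 1*(-28960) = -3701513/1505634 + 28960 = 43599459127/1505634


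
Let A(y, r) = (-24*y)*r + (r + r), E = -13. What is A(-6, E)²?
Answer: 3602404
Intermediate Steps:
A(y, r) = 2*r - 24*r*y (A(y, r) = -24*r*y + 2*r = 2*r - 24*r*y)
A(-6, E)² = (2*(-13)*(1 - 12*(-6)))² = (2*(-13)*(1 + 72))² = (2*(-13)*73)² = (-1898)² = 3602404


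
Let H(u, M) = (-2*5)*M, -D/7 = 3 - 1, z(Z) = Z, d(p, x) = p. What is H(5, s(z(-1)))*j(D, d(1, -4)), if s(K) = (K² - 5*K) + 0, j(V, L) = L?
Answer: -60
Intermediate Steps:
D = -14 (D = -7*(3 - 1) = -7*2 = -14)
s(K) = K² - 5*K
H(u, M) = -10*M
H(5, s(z(-1)))*j(D, d(1, -4)) = -(-10)*(-5 - 1)*1 = -(-10)*(-6)*1 = -10*6*1 = -60*1 = -60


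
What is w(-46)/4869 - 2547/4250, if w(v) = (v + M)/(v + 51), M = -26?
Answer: -1384727/2299250 ≈ -0.60225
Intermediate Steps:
w(v) = (-26 + v)/(51 + v) (w(v) = (v - 26)/(v + 51) = (-26 + v)/(51 + v))
w(-46)/4869 - 2547/4250 = ((-26 - 46)/(51 - 46))/4869 - 2547/4250 = (-72/5)*(1/4869) - 2547*1/4250 = ((⅕)*(-72))*(1/4869) - 2547/4250 = -72/5*1/4869 - 2547/4250 = -8/2705 - 2547/4250 = -1384727/2299250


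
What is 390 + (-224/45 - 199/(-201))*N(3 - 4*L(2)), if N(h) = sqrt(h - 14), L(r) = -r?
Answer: 390 - 12023*I*sqrt(3)/3015 ≈ 390.0 - 6.9069*I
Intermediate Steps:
N(h) = sqrt(-14 + h)
390 + (-224/45 - 199/(-201))*N(3 - 4*L(2)) = 390 + (-224/45 - 199/(-201))*sqrt(-14 + (3 - (-4)*2)) = 390 + (-224*1/45 - 199*(-1/201))*sqrt(-14 + (3 - 4*(-2))) = 390 + (-224/45 + 199/201)*sqrt(-14 + (3 + 8)) = 390 - 12023*sqrt(-14 + 11)/3015 = 390 - 12023*I*sqrt(3)/3015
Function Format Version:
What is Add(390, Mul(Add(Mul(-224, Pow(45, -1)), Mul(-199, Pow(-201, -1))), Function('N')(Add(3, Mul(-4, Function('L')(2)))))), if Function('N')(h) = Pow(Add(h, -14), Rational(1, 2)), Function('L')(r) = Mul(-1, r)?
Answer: Add(390, Mul(Rational(-12023, 3015), I, Pow(3, Rational(1, 2)))) ≈ Add(390.00, Mul(-6.9069, I))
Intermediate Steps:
Function('N')(h) = Pow(Add(-14, h), Rational(1, 2))
Add(390, Mul(Add(Mul(-224, Pow(45, -1)), Mul(-199, Pow(-201, -1))), Function('N')(Add(3, Mul(-4, Function('L')(2)))))) = Add(390, Mul(Add(Mul(-224, Pow(45, -1)), Mul(-199, Pow(-201, -1))), Pow(Add(-14, Add(3, Mul(-4, Mul(-1, 2)))), Rational(1, 2)))) = Add(390, Mul(Add(Mul(-224, Rational(1, 45)), Mul(-199, Rational(-1, 201))), Pow(Add(-14, Add(3, Mul(-4, -2))), Rational(1, 2)))) = Add(390, Mul(Add(Rational(-224, 45), Rational(199, 201)), Pow(Add(-14, Add(3, 8)), Rational(1, 2)))) = Add(390, Mul(Rational(-12023, 3015), Pow(Add(-14, 11), Rational(1, 2)))) = Add(390, Mul(Rational(-12023, 3015), Pow(-3, Rational(1, 2)))) = Add(390, Mul(Rational(-12023, 3015), Mul(I, Pow(3, Rational(1, 2))))) = Add(390, Mul(Rational(-12023, 3015), I, Pow(3, Rational(1, 2))))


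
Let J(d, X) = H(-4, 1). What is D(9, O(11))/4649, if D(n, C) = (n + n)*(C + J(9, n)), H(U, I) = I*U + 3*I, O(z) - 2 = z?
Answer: 216/4649 ≈ 0.046462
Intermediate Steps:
O(z) = 2 + z
H(U, I) = 3*I + I*U
J(d, X) = -1 (J(d, X) = 1*(3 - 4) = 1*(-1) = -1)
D(n, C) = 2*n*(-1 + C) (D(n, C) = (n + n)*(C - 1) = (2*n)*(-1 + C) = 2*n*(-1 + C))
D(9, O(11))/4649 = (2*9*(-1 + (2 + 11)))/4649 = (2*9*(-1 + 13))*(1/4649) = (2*9*12)*(1/4649) = 216*(1/4649) = 216/4649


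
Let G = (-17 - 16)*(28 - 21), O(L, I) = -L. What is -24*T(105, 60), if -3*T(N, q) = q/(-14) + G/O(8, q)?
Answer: 1377/7 ≈ 196.71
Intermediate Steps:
G = -231 (G = -33*7 = -231)
T(N, q) = -77/8 + q/42 (T(N, q) = -(q/(-14) - 231/((-1*8)))/3 = -(q*(-1/14) - 231/(-8))/3 = -(-q/14 - 231*(-⅛))/3 = -(-q/14 + 231/8)/3 = -(231/8 - q/14)/3 = -77/8 + q/42)
-24*T(105, 60) = -24*(-77/8 + (1/42)*60) = -24*(-77/8 + 10/7) = -24*(-459/56) = 1377/7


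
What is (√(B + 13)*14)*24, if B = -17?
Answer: 672*I ≈ 672.0*I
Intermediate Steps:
(√(B + 13)*14)*24 = (√(-17 + 13)*14)*24 = (√(-4)*14)*24 = ((2*I)*14)*24 = (28*I)*24 = 672*I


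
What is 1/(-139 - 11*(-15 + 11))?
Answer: -1/95 ≈ -0.010526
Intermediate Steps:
1/(-139 - 11*(-15 + 11)) = 1/(-139 - 11*(-4)) = 1/(-139 + 44) = 1/(-95) = -1/95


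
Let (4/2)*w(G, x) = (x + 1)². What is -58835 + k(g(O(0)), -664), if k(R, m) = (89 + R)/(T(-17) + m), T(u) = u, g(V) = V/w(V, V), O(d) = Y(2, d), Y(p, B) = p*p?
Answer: -1001668108/17025 ≈ -58835.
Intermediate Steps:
Y(p, B) = p²
O(d) = 4 (O(d) = 2² = 4)
w(G, x) = (1 + x)²/2 (w(G, x) = (x + 1)²/2 = (1 + x)²/2)
g(V) = 2*V/(1 + V)² (g(V) = V/(((1 + V)²/2)) = V*(2/(1 + V)²) = 2*V/(1 + V)²)
k(R, m) = (89 + R)/(-17 + m)
-58835 + k(g(O(0)), -664) = -58835 + (89 + 2*4/(1 + 4)²)/(-17 - 664) = -58835 + (89 + 2*4/5²)/(-681) = -58835 - (89 + 2*4*(1/25))/681 = -58835 - (89 + 8/25)/681 = -58835 - 1/681*2233/25 = -58835 - 2233/17025 = -1001668108/17025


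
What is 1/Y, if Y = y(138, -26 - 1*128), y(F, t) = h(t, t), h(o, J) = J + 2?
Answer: -1/152 ≈ -0.0065789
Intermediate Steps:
h(o, J) = 2 + J
y(F, t) = 2 + t
Y = -152 (Y = 2 + (-26 - 1*128) = 2 + (-26 - 128) = 2 - 154 = -152)
1/Y = 1/(-152) = -1/152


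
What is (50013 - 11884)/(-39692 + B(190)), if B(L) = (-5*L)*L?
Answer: -5447/31456 ≈ -0.17316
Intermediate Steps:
B(L) = -5*L²
(50013 - 11884)/(-39692 + B(190)) = (50013 - 11884)/(-39692 - 5*190²) = 38129/(-39692 - 5*36100) = 38129/(-39692 - 180500) = 38129/(-220192) = 38129*(-1/220192) = -5447/31456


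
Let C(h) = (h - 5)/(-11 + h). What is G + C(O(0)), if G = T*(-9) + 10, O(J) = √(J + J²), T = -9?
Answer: 1006/11 ≈ 91.455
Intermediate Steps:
G = 91 (G = -9*(-9) + 10 = 81 + 10 = 91)
C(h) = (-5 + h)/(-11 + h)
G + C(O(0)) = 91 + (-5 + √(0*(1 + 0)))/(-11 + √(0*(1 + 0))) = 91 + (-5 + √(0*1))/(-11 + √(0*1)) = 91 + (-5 + √0)/(-11 + √0) = 91 + (-5 + 0)/(-11 + 0) = 91 - 5/(-11) = 91 - 1/11*(-5) = 91 + 5/11 = 1006/11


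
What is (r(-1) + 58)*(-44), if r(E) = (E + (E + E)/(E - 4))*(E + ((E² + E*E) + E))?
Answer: -2552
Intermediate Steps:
r(E) = (E + 2*E/(-4 + E))*(2*E + 2*E²) (r(E) = (E + (2*E)/(-4 + E))*(E + ((E² + E²) + E)) = (E + 2*E/(-4 + E))*(E + (2*E² + E)) = (E + 2*E/(-4 + E))*(E + (E + 2*E²)) = (E + 2*E/(-4 + E))*(2*E + 2*E²))
(r(-1) + 58)*(-44) = (2*(-1)²*(-2 + (-1)² - 1*(-1))/(-4 - 1) + 58)*(-44) = (2*1*(-2 + 1 + 1)/(-5) + 58)*(-44) = (2*1*(-⅕)*0 + 58)*(-44) = (0 + 58)*(-44) = 58*(-44) = -2552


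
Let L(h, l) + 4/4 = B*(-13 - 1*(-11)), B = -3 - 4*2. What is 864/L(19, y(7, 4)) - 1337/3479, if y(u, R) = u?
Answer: 20257/497 ≈ 40.759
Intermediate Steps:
B = -11 (B = -3 - 8 = -11)
L(h, l) = 21 (L(h, l) = -1 - 11*(-13 - 1*(-11)) = -1 - 11*(-13 + 11) = -1 - 11*(-2) = -1 + 22 = 21)
864/L(19, y(7, 4)) - 1337/3479 = 864/21 - 1337/3479 = 864*(1/21) - 1337*1/3479 = 288/7 - 191/497 = 20257/497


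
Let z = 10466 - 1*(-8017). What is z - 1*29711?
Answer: -11228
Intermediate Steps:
z = 18483 (z = 10466 + 8017 = 18483)
z - 1*29711 = 18483 - 1*29711 = 18483 - 29711 = -11228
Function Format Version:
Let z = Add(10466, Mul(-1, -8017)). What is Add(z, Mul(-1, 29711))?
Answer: -11228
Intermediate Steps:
z = 18483 (z = Add(10466, 8017) = 18483)
Add(z, Mul(-1, 29711)) = Add(18483, Mul(-1, 29711)) = Add(18483, -29711) = -11228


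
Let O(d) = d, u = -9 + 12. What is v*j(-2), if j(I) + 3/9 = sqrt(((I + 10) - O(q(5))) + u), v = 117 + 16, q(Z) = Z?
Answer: -133/3 + 133*sqrt(6) ≈ 281.45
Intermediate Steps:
u = 3
v = 133
j(I) = -1/3 + sqrt(8 + I) (j(I) = -1/3 + sqrt(((I + 10) - 1*5) + 3) = -1/3 + sqrt(((10 + I) - 5) + 3) = -1/3 + sqrt((5 + I) + 3) = -1/3 + sqrt(8 + I))
v*j(-2) = 133*(-1/3 + sqrt(8 - 2)) = 133*(-1/3 + sqrt(6)) = -133/3 + 133*sqrt(6)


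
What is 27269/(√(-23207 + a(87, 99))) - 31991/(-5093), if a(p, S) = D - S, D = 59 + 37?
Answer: 31991/5093 - 2479*I*√23210/2110 ≈ 6.2814 - 178.99*I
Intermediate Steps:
D = 96
a(p, S) = 96 - S
27269/(√(-23207 + a(87, 99))) - 31991/(-5093) = 27269/(√(-23207 + (96 - 1*99))) - 31991/(-5093) = 27269/(√(-23207 + (96 - 99))) - 31991*(-1/5093) = 27269/(√(-23207 - 3)) + 31991/5093 = 27269/(√(-23210)) + 31991/5093 = 27269/((I*√23210)) + 31991/5093 = 27269*(-I*√23210/23210) + 31991/5093 = -2479*I*√23210/2110 + 31991/5093 = 31991/5093 - 2479*I*√23210/2110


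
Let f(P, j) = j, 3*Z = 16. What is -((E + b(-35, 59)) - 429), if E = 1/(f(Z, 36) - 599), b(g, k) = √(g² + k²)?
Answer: 241528/563 - √4706 ≈ 360.40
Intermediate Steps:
Z = 16/3 (Z = (⅓)*16 = 16/3 ≈ 5.3333)
E = -1/563 (E = 1/(36 - 599) = 1/(-563) = -1/563 ≈ -0.0017762)
-((E + b(-35, 59)) - 429) = -((-1/563 + √((-35)² + 59²)) - 429) = -((-1/563 + √(1225 + 3481)) - 429) = -((-1/563 + √4706) - 429) = -(-241528/563 + √4706) = 241528/563 - √4706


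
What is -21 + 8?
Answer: -13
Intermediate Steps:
-21 + 8 = -13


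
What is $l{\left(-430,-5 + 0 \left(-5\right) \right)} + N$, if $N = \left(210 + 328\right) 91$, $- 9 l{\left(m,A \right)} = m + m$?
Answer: $\frac{441482}{9} \approx 49054.0$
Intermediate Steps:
$l{\left(m,A \right)} = - \frac{2 m}{9}$ ($l{\left(m,A \right)} = - \frac{m + m}{9} = - \frac{2 m}{9}$)
$N = 48958$ ($N = 538 \cdot 91 = 48958$)
$l{\left(-430,-5 + 0 \left(-5\right) \right)} + N = \left(- \frac{2}{9}\right) \left(-430\right) + 48958 = \frac{860}{9} + 48958 = \frac{441482}{9}$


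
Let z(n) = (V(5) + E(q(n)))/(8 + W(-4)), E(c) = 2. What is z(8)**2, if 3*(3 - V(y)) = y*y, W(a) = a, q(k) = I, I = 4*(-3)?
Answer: 25/36 ≈ 0.69444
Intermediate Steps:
I = -12
q(k) = -12
V(y) = 3 - y**2/3 (V(y) = 3 - y*y/3 = 3 - y**2/3)
z(n) = -5/6 (z(n) = ((3 - 1/3*5**2) + 2)/(8 - 4) = ((3 - 1/3*25) + 2)/4 = ((3 - 25/3) + 2)*(1/4) = (-16/3 + 2)*(1/4) = -10/3*1/4 = -5/6)
z(8)**2 = (-5/6)**2 = 25/36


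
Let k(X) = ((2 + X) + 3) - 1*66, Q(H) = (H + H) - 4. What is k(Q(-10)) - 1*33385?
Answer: -33470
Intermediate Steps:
Q(H) = -4 + 2*H (Q(H) = 2*H - 4 = -4 + 2*H)
k(X) = -61 + X (k(X) = (5 + X) - 66 = -61 + X)
k(Q(-10)) - 1*33385 = (-61 + (-4 + 2*(-10))) - 1*33385 = (-61 + (-4 - 20)) - 33385 = (-61 - 24) - 33385 = -85 - 33385 = -33470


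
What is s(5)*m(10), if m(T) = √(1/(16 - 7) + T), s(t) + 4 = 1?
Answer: -√91 ≈ -9.5394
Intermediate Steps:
s(t) = -3 (s(t) = -4 + 1 = -3)
m(T) = √(⅑ + T) (m(T) = √(1/9 + T) = √(⅑ + T))
s(5)*m(10) = -√(1 + 9*10) = -√(1 + 90) = -√91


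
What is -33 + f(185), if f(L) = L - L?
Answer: -33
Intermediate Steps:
f(L) = 0
-33 + f(185) = -33 + 0 = -33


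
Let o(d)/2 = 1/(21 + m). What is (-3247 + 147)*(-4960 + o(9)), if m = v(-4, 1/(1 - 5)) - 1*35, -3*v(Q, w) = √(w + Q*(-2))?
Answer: 4320780992/281 - 1488*√31/281 ≈ 1.5376e+7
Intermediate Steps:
v(Q, w) = -√(w - 2*Q)/3 (v(Q, w) = -√(w + Q*(-2))/3 = -√(w - 2*Q)/3)
m = -35 - √31/6 (m = -√(1/(1 - 5) - 2*(-4))/3 - 1*35 = -√(1/(-4) + 8)/3 - 35 = -√(-¼ + 8)/3 - 35 = -√31/6 - 35 = -35 - √31/6 ≈ -35.928)
o(d) = 2/(-14 - √31/6) (o(d) = 2/(21 + (-35 - √31/6)) = 2/(-14 - √31/6))
(-3247 + 147)*(-4960 + o(9)) = (-3247 + 147)*(-4960 + (-1008/7025 + 12*√31/7025)) = -3100*(-34845008/7025 + 12*√31/7025) = 4320780992/281 - 1488*√31/281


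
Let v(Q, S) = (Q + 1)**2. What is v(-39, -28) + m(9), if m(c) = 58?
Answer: 1502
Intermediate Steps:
v(Q, S) = (1 + Q)**2
v(-39, -28) + m(9) = (1 - 39)**2 + 58 = (-38)**2 + 58 = 1444 + 58 = 1502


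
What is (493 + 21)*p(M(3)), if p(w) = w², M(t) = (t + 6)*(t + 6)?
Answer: 3372354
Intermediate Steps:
M(t) = (6 + t)² (M(t) = (6 + t)*(6 + t) = (6 + t)²)
(493 + 21)*p(M(3)) = (493 + 21)*((6 + 3)²)² = 514*(9²)² = 514*81² = 514*6561 = 3372354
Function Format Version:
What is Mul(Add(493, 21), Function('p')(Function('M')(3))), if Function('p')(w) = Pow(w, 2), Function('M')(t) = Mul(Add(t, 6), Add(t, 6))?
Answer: 3372354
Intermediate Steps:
Function('M')(t) = Pow(Add(6, t), 2) (Function('M')(t) = Mul(Add(6, t), Add(6, t)) = Pow(Add(6, t), 2))
Mul(Add(493, 21), Function('p')(Function('M')(3))) = Mul(Add(493, 21), Pow(Pow(Add(6, 3), 2), 2)) = Mul(514, Pow(Pow(9, 2), 2)) = Mul(514, Pow(81, 2)) = Mul(514, 6561) = 3372354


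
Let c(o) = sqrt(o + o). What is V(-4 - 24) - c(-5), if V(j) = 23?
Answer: 23 - I*sqrt(10) ≈ 23.0 - 3.1623*I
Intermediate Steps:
c(o) = sqrt(2)*sqrt(o) (c(o) = sqrt(2*o) = sqrt(2)*sqrt(o))
V(-4 - 24) - c(-5) = 23 - sqrt(2)*sqrt(-5) = 23 - sqrt(2)*I*sqrt(5) = 23 - I*sqrt(10)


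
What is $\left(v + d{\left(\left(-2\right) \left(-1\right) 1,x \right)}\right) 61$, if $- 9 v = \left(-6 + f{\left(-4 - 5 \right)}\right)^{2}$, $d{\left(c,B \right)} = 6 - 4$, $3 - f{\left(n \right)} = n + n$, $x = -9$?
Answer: $-1403$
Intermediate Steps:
$f{\left(n \right)} = 3 - 2 n$ ($f{\left(n \right)} = 3 - \left(n + n\right) = 3 - 2 n$)
$d{\left(c,B \right)} = 2$ ($d{\left(c,B \right)} = 6 - 4 = 2$)
$v = -25$ ($v = - \frac{\left(-6 - \left(-3 + 2 \left(-4 - 5\right)\right)\right)^{2}}{9} = - \frac{\left(-6 + \left(3 - -18\right)\right)^{2}}{9} = - \frac{\left(-6 + \left(3 + 18\right)\right)^{2}}{9} = - \frac{\left(-6 + 21\right)^{2}}{9} = - \frac{15^{2}}{9} = \left(- \frac{1}{9}\right) 225 = -25$)
$\left(v + d{\left(\left(-2\right) \left(-1\right) 1,x \right)}\right) 61 = \left(-25 + 2\right) 61 = \left(-23\right) 61 = -1403$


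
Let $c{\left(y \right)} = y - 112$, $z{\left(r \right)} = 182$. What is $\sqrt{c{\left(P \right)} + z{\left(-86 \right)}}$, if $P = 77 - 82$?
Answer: $\sqrt{65} \approx 8.0623$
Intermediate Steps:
$P = -5$
$c{\left(y \right)} = -112 + y$ ($c{\left(y \right)} = y - 112 = -112 + y$)
$\sqrt{c{\left(P \right)} + z{\left(-86 \right)}} = \sqrt{\left(-112 - 5\right) + 182} = \sqrt{-117 + 182} = \sqrt{65}$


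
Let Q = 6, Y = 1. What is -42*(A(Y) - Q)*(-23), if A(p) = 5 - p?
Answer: -1932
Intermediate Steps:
-42*(A(Y) - Q)*(-23) = -42*((5 - 1*1) - 1*6)*(-23) = -42*((5 - 1) - 6)*(-23) = -42*(4 - 6)*(-23) = -42*(-2)*(-23) = 84*(-23) = -1932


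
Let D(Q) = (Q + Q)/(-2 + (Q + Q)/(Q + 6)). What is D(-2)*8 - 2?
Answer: 26/3 ≈ 8.6667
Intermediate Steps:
D(Q) = 2*Q/(-2 + 2*Q/(6 + Q)) (D(Q) = (2*Q)/(-2 + (2*Q)/(6 + Q)) = (2*Q)/(-2 + 2*Q/(6 + Q)) = 2*Q/(-2 + 2*Q/(6 + Q)))
D(-2)*8 - 2 = -1/6*(-2)*(6 - 2)*8 - 2 = -1/6*(-2)*4*8 - 2 = (4/3)*8 - 2 = 32/3 - 2 = 26/3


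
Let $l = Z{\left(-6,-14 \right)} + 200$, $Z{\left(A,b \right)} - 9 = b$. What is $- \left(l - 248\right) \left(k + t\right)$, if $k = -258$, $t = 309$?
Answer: $2703$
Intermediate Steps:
$Z{\left(A,b \right)} = 9 + b$
$l = 195$ ($l = \left(9 - 14\right) + 200 = -5 + 200 = 195$)
$- \left(l - 248\right) \left(k + t\right) = - \left(195 - 248\right) \left(-258 + 309\right) = - \left(-53\right) 51 = \left(-1\right) \left(-2703\right) = 2703$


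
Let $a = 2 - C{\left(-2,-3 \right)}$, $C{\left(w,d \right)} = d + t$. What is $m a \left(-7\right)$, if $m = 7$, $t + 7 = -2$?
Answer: $-686$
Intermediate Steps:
$t = -9$ ($t = -7 - 2 = -9$)
$C{\left(w,d \right)} = -9 + d$ ($C{\left(w,d \right)} = d - 9 = -9 + d$)
$a = 14$ ($a = 2 - \left(-9 - 3\right) = 2 - -12 = 2 + 12 = 14$)
$m a \left(-7\right) = 7 \cdot 14 \left(-7\right) = 98 \left(-7\right) = -686$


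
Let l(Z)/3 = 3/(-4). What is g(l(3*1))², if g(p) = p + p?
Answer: 81/4 ≈ 20.250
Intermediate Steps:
l(Z) = -9/4 (l(Z) = 3*(3/(-4)) = 3*(3*(-¼)) = 3*(-¾) = -9/4)
g(p) = 2*p
g(l(3*1))² = (2*(-9/4))² = (-9/2)² = 81/4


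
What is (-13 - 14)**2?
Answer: 729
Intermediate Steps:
(-13 - 14)**2 = (-27)**2 = 729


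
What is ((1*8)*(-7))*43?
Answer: -2408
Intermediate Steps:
((1*8)*(-7))*43 = (8*(-7))*43 = -56*43 = -2408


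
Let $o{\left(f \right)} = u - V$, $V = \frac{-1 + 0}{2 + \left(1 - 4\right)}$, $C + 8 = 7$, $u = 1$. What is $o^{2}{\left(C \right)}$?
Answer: $0$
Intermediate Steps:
$C = -1$ ($C = -8 + 7 = -1$)
$V = 1$ ($V = - \frac{1}{2 + \left(1 - 4\right)} = - \frac{1}{2 - 3} = - \frac{1}{-1} = \left(-1\right) \left(-1\right) = 1$)
$o{\left(f \right)} = 0$ ($o{\left(f \right)} = 1 - 1 = 0$)
$o^{2}{\left(C \right)} = 0^{2} = 0$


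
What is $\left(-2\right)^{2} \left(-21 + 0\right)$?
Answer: $-84$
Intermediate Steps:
$\left(-2\right)^{2} \left(-21 + 0\right) = 4 \left(-21\right) = -84$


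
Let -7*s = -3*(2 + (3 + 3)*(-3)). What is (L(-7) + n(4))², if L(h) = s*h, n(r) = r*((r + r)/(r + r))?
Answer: 2704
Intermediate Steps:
s = -48/7 (s = -(-3)*(2 + (3 + 3)*(-3))/7 = -(-3)*(2 + 6*(-3))/7 = -(-3)*(2 - 18)/7 = -(-3)*(-16)/7 = -⅐*48 = -48/7 ≈ -6.8571)
n(r) = r (n(r) = r*((2*r)/((2*r))) = r*((2*r)*(1/(2*r))) = r*1 = r)
L(h) = -48*h/7
(L(-7) + n(4))² = (-48/7*(-7) + 4)² = (48 + 4)² = 52² = 2704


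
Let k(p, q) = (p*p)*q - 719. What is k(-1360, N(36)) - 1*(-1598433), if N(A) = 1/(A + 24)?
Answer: 4885622/3 ≈ 1.6285e+6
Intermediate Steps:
N(A) = 1/(24 + A)
k(p, q) = -719 + q*p**2 (k(p, q) = p**2*q - 719 = q*p**2 - 719 = -719 + q*p**2)
k(-1360, N(36)) - 1*(-1598433) = (-719 + (-1360)**2/(24 + 36)) - 1*(-1598433) = (-719 + 1849600/60) + 1598433 = (-719 + (1/60)*1849600) + 1598433 = (-719 + 92480/3) + 1598433 = 90323/3 + 1598433 = 4885622/3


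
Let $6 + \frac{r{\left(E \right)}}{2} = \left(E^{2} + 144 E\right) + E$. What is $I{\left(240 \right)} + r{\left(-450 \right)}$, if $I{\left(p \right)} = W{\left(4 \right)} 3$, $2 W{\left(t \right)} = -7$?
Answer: $\frac{548955}{2} \approx 2.7448 \cdot 10^{5}$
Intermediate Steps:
$W{\left(t \right)} = - \frac{7}{2}$ ($W{\left(t \right)} = \frac{1}{2} \left(-7\right) = - \frac{7}{2}$)
$r{\left(E \right)} = -12 + 2 E^{2} + 290 E$ ($r{\left(E \right)} = -12 + 2 \left(\left(E^{2} + 144 E\right) + E\right) = -12 + 2 \left(E^{2} + 145 E\right) = -12 + \left(2 E^{2} + 290 E\right) = -12 + 2 E^{2} + 290 E$)
$I{\left(p \right)} = - \frac{21}{2}$ ($I{\left(p \right)} = \left(- \frac{7}{2}\right) 3 = - \frac{21}{2}$)
$I{\left(240 \right)} + r{\left(-450 \right)} = - \frac{21}{2} + \left(-12 + 2 \left(-450\right)^{2} + 290 \left(-450\right)\right) = - \frac{21}{2} - -274488 = - \frac{21}{2} + 274488 = \frac{548955}{2}$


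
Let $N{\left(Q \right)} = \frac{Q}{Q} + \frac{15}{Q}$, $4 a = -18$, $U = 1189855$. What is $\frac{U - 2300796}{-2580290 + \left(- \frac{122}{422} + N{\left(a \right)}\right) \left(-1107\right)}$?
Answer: $\frac{234408551}{543828650} \approx 0.43103$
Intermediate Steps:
$a = - \frac{9}{2}$ ($a = \frac{1}{4} \left(-18\right) = - \frac{9}{2} \approx -4.5$)
$N{\left(Q \right)} = 1 + \frac{15}{Q}$
$\frac{U - 2300796}{-2580290 + \left(- \frac{122}{422} + N{\left(a \right)}\right) \left(-1107\right)} = \frac{1189855 - 2300796}{-2580290 + \left(- \frac{122}{422} + \frac{15 - \frac{9}{2}}{- \frac{9}{2}}\right) \left(-1107\right)} = - \frac{1110941}{-2580290 + \left(\left(-122\right) \frac{1}{422} - \frac{7}{3}\right) \left(-1107\right)} = - \frac{1110941}{-2580290 + \left(- \frac{61}{211} - \frac{7}{3}\right) \left(-1107\right)} = - \frac{1110941}{-2580290 - - \frac{612540}{211}} = - \frac{1110941}{-2580290 + \frac{612540}{211}} = - \frac{1110941}{- \frac{543828650}{211}} = \left(-1110941\right) \left(- \frac{211}{543828650}\right) = \frac{234408551}{543828650}$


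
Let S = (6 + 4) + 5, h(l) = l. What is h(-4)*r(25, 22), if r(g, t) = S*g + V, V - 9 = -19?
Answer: -1460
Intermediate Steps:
V = -10 (V = 9 - 19 = -10)
S = 15 (S = 10 + 5 = 15)
r(g, t) = -10 + 15*g (r(g, t) = 15*g - 10 = -10 + 15*g)
h(-4)*r(25, 22) = -4*(-10 + 15*25) = -4*(-10 + 375) = -4*365 = -1460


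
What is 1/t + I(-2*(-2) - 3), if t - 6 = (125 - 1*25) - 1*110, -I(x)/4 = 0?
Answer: -¼ ≈ -0.25000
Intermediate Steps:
I(x) = 0 (I(x) = -4*0 = 0)
t = -4 (t = 6 + ((125 - 1*25) - 1*110) = 6 + ((125 - 25) - 110) = 6 + (100 - 110) = 6 - 10 = -4)
1/t + I(-2*(-2) - 3) = 1/(-4) + 0 = -¼ + 0 = -¼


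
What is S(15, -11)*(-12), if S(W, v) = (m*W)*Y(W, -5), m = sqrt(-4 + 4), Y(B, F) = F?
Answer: 0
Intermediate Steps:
m = 0 (m = sqrt(0) = 0)
S(W, v) = 0 (S(W, v) = (0*W)*(-5) = 0*(-5) = 0)
S(15, -11)*(-12) = 0*(-12) = 0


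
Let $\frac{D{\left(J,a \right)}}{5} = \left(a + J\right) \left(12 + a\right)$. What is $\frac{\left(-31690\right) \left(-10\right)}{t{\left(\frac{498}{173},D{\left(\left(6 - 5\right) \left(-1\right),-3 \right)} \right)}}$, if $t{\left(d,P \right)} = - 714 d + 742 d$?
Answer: $\frac{13705925}{3486} \approx 3931.7$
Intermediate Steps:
$D{\left(J,a \right)} = 5 \left(12 + a\right) \left(J + a\right)$ ($D{\left(J,a \right)} = 5 \left(a + J\right) \left(12 + a\right) = 5 \left(J + a\right) \left(12 + a\right) = 5 \left(12 + a\right) \left(J + a\right)$)
$t{\left(d,P \right)} = 28 d$
$\frac{\left(-31690\right) \left(-10\right)}{t{\left(\frac{498}{173},D{\left(\left(6 - 5\right) \left(-1\right),-3 \right)} \right)}} = \frac{\left(-31690\right) \left(-10\right)}{28 \cdot \frac{498}{173}} = \frac{316900}{28 \cdot 498 \cdot \frac{1}{173}} = \frac{316900}{28 \cdot \frac{498}{173}} = \frac{316900}{\frac{13944}{173}} = 316900 \cdot \frac{173}{13944} = \frac{13705925}{3486}$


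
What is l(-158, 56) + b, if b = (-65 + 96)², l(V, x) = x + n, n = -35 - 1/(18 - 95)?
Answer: 75615/77 ≈ 982.01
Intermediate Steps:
n = -2694/77 (n = -35 - 1/(-77) = -35 - 1*(-1/77) = -35 + 1/77 = -2694/77 ≈ -34.987)
l(V, x) = -2694/77 + x (l(V, x) = x - 2694/77 = -2694/77 + x)
b = 961 (b = 31² = 961)
l(-158, 56) + b = (-2694/77 + 56) + 961 = 1618/77 + 961 = 75615/77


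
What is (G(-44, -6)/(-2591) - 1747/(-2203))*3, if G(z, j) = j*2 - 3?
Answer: 13678566/5707973 ≈ 2.3964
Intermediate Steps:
G(z, j) = -3 + 2*j (G(z, j) = 2*j - 3 = -3 + 2*j)
(G(-44, -6)/(-2591) - 1747/(-2203))*3 = ((-3 + 2*(-6))/(-2591) - 1747/(-2203))*3 = ((-3 - 12)*(-1/2591) - 1747*(-1/2203))*3 = (-15*(-1/2591) + 1747/2203)*3 = (15/2591 + 1747/2203)*3 = (4559522/5707973)*3 = 13678566/5707973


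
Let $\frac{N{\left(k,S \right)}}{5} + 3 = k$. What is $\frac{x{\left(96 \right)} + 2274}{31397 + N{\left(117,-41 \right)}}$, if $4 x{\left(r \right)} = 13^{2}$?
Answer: $\frac{9265}{127868} \approx 0.072458$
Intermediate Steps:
$N{\left(k,S \right)} = -15 + 5 k$
$x{\left(r \right)} = \frac{169}{4}$ ($x{\left(r \right)} = \frac{13^{2}}{4} = \frac{1}{4} \cdot 169 = \frac{169}{4}$)
$\frac{x{\left(96 \right)} + 2274}{31397 + N{\left(117,-41 \right)}} = \frac{\frac{169}{4} + 2274}{31397 + \left(-15 + 5 \cdot 117\right)} = \frac{9265}{4 \left(31397 + \left(-15 + 585\right)\right)} = \frac{9265}{4 \left(31397 + 570\right)} = \frac{9265}{4 \cdot 31967} = \frac{9265}{4} \cdot \frac{1}{31967} = \frac{9265}{127868}$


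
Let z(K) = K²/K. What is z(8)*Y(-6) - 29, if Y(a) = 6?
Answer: 19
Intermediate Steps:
z(K) = K
z(8)*Y(-6) - 29 = 8*6 - 29 = 48 - 29 = 19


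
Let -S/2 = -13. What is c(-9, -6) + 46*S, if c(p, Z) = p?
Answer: 1187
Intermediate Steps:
S = 26 (S = -2*(-13) = 26)
c(-9, -6) + 46*S = -9 + 46*26 = -9 + 1196 = 1187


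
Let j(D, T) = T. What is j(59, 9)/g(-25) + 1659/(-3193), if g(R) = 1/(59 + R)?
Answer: 975399/3193 ≈ 305.48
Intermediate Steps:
j(59, 9)/g(-25) + 1659/(-3193) = 9/(1/(59 - 25)) + 1659/(-3193) = 9/(1/34) + 1659*(-1/3193) = 9/(1/34) - 1659/3193 = 9*34 - 1659/3193 = 306 - 1659/3193 = 975399/3193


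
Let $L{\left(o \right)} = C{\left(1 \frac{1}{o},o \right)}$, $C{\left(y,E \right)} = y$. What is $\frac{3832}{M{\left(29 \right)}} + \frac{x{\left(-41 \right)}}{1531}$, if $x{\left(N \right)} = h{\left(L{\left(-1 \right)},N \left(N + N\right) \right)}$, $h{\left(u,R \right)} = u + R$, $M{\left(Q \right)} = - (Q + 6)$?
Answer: $- \frac{5749157}{53585} \approx -107.29$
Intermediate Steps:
$M{\left(Q \right)} = -6 - Q$ ($M{\left(Q \right)} = - (6 + Q) = -6 - Q$)
$L{\left(o \right)} = \frac{1}{o}$ ($L{\left(o \right)} = 1 \frac{1}{o} = \frac{1}{o}$)
$h{\left(u,R \right)} = R + u$
$x{\left(N \right)} = -1 + 2 N^{2}$ ($x{\left(N \right)} = N \left(N + N\right) + \frac{1}{-1} = N 2 N - 1 = 2 N^{2} - 1 = -1 + 2 N^{2}$)
$\frac{3832}{M{\left(29 \right)}} + \frac{x{\left(-41 \right)}}{1531} = \frac{3832}{-6 - 29} + \frac{-1 + 2 \left(-41\right)^{2}}{1531} = \frac{3832}{-6 - 29} + \left(-1 + 2 \cdot 1681\right) \frac{1}{1531} = \frac{3832}{-35} + \left(-1 + 3362\right) \frac{1}{1531} = 3832 \left(- \frac{1}{35}\right) + 3361 \cdot \frac{1}{1531} = - \frac{3832}{35} + \frac{3361}{1531} = - \frac{5749157}{53585}$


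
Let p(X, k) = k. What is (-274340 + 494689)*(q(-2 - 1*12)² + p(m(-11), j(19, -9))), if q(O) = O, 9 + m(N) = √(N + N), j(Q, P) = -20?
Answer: 38781424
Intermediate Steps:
m(N) = -9 + √2*√N (m(N) = -9 + √(N + N) = -9 + √(2*N) = -9 + √2*√N)
(-274340 + 494689)*(q(-2 - 1*12)² + p(m(-11), j(19, -9))) = (-274340 + 494689)*((-2 - 1*12)² - 20) = 220349*((-2 - 12)² - 20) = 220349*((-14)² - 20) = 220349*(196 - 20) = 220349*176 = 38781424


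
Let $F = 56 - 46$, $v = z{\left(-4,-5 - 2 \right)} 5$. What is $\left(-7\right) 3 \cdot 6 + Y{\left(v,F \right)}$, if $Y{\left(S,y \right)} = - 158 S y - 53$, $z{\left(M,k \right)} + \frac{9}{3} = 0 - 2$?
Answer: $39321$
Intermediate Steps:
$z{\left(M,k \right)} = -5$ ($z{\left(M,k \right)} = -3 + \left(0 - 2\right) = -3 - 2 = -5$)
$v = -25$ ($v = \left(-5\right) 5 = -25$)
$F = 10$
$Y{\left(S,y \right)} = -53 - 158 S y$ ($Y{\left(S,y \right)} = - 158 S y - 53 = -53 - 158 S y$)
$\left(-7\right) 3 \cdot 6 + Y{\left(v,F \right)} = \left(-7\right) 3 \cdot 6 - \left(53 - 39500\right) = \left(-21\right) 6 + \left(-53 + 39500\right) = -126 + 39447 = 39321$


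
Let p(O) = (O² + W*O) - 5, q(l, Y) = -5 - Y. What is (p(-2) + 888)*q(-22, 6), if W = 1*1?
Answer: -9735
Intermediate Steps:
W = 1
p(O) = -5 + O + O² (p(O) = (O² + 1*O) - 5 = (O² + O) - 5 = (O + O²) - 5 = -5 + O + O²)
(p(-2) + 888)*q(-22, 6) = ((-5 - 2 + (-2)²) + 888)*(-5 - 1*6) = ((-5 - 2 + 4) + 888)*(-5 - 6) = (-3 + 888)*(-11) = 885*(-11) = -9735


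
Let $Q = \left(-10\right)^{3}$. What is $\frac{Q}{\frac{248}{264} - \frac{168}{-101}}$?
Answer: $- \frac{133320}{347} \approx -384.21$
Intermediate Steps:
$Q = -1000$
$\frac{Q}{\frac{248}{264} - \frac{168}{-101}} = - \frac{1000}{\frac{248}{264} - \frac{168}{-101}} = - \frac{1000}{248 \cdot \frac{1}{264} - - \frac{168}{101}} = - \frac{1000}{\frac{31}{33} + \frac{168}{101}} = - \frac{1000}{\frac{8675}{3333}} = \left(-1000\right) \frac{3333}{8675} = - \frac{133320}{347}$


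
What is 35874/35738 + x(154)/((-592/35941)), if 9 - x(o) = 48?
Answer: 25057578135/10578448 ≈ 2368.7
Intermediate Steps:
x(o) = -39 (x(o) = 9 - 1*48 = 9 - 48 = -39)
35874/35738 + x(154)/((-592/35941)) = 35874/35738 - 39/((-592/35941)) = 35874*(1/35738) - 39/((-592*1/35941)) = 17937/17869 - 39/(-592/35941) = 17937/17869 - 39*(-35941/592) = 17937/17869 + 1401699/592 = 25057578135/10578448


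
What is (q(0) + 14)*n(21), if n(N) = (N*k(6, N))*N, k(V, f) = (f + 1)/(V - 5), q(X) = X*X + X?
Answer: 135828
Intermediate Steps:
q(X) = X + X² (q(X) = X² + X = X + X²)
k(V, f) = (1 + f)/(-5 + V)
n(N) = N²*(1 + N) (n(N) = (N*((1 + N)/(-5 + 6)))*N = (N*((1 + N)/1))*N = (N*(1*(1 + N)))*N = (N*(1 + N))*N = N²*(1 + N))
(q(0) + 14)*n(21) = (0*(1 + 0) + 14)*(21²*(1 + 21)) = (0*1 + 14)*(441*22) = (0 + 14)*9702 = 14*9702 = 135828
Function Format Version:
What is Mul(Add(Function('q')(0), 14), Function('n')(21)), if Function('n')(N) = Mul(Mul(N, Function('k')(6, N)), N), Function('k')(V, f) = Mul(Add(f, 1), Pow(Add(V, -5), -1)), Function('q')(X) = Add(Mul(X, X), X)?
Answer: 135828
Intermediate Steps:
Function('q')(X) = Add(X, Pow(X, 2)) (Function('q')(X) = Add(Pow(X, 2), X) = Add(X, Pow(X, 2)))
Function('k')(V, f) = Mul(Pow(Add(-5, V), -1), Add(1, f)) (Function('k')(V, f) = Mul(Add(1, f), Pow(Add(-5, V), -1)) = Mul(Pow(Add(-5, V), -1), Add(1, f)))
Function('n')(N) = Mul(Pow(N, 2), Add(1, N)) (Function('n')(N) = Mul(Mul(N, Mul(Pow(Add(-5, 6), -1), Add(1, N))), N) = Mul(Mul(N, Mul(Pow(1, -1), Add(1, N))), N) = Mul(Mul(N, Mul(1, Add(1, N))), N) = Mul(Mul(N, Add(1, N)), N) = Mul(Pow(N, 2), Add(1, N)))
Mul(Add(Function('q')(0), 14), Function('n')(21)) = Mul(Add(Mul(0, Add(1, 0)), 14), Mul(Pow(21, 2), Add(1, 21))) = Mul(Add(Mul(0, 1), 14), Mul(441, 22)) = Mul(Add(0, 14), 9702) = Mul(14, 9702) = 135828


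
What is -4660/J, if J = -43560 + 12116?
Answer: 1165/7861 ≈ 0.14820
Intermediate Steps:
J = -31444
-4660/J = -4660/(-31444) = -4660*(-1/31444) = 1165/7861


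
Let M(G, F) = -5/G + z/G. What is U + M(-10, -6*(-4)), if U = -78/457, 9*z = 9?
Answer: 524/2285 ≈ 0.22932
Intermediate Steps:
z = 1 (z = (⅑)*9 = 1)
M(G, F) = -4/G (M(G, F) = -5/G + 1/G = -4/G)
U = -78/457 (U = -78*1/457 = -78/457 ≈ -0.17068)
U + M(-10, -6*(-4)) = -78/457 - 4/(-10) = -78/457 - 4*(-⅒) = -78/457 + ⅖ = 524/2285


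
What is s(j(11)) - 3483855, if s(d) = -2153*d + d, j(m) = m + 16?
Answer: -3541959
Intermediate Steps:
j(m) = 16 + m
s(d) = -2152*d
s(j(11)) - 3483855 = -2152*(16 + 11) - 3483855 = -2152*27 - 3483855 = -58104 - 3483855 = -3541959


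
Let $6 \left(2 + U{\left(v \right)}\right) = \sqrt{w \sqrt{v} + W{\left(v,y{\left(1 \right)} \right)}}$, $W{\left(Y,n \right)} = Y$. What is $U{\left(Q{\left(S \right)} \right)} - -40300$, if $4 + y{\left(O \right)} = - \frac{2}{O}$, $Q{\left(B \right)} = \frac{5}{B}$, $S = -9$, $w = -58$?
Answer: $40298 + \frac{\sqrt{-5 - 174 i \sqrt{5}}}{18} \approx 40299.0 - 0.77987 i$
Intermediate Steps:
$y{\left(O \right)} = -4 - \frac{2}{O}$
$U{\left(v \right)} = -2 + \frac{\sqrt{v - 58 \sqrt{v}}}{6}$ ($U{\left(v \right)} = -2 + \frac{\sqrt{- 58 \sqrt{v} + v}}{6} = -2 + \frac{\sqrt{v - 58 \sqrt{v}}}{6}$)
$U{\left(Q{\left(S \right)} \right)} - -40300 = \left(-2 + \frac{\sqrt{\frac{5}{-9} - 58 \sqrt{\frac{5}{-9}}}}{6}\right) - -40300 = \left(-2 + \frac{\sqrt{5 \left(- \frac{1}{9}\right) - 58 \sqrt{5 \left(- \frac{1}{9}\right)}}}{6}\right) + 40300 = \left(-2 + \frac{\sqrt{- \frac{5}{9} - 58 \sqrt{- \frac{5}{9}}}}{6}\right) + 40300 = \left(-2 + \frac{\sqrt{- \frac{5}{9} - 58 \frac{i \sqrt{5}}{3}}}{6}\right) + 40300 = \left(-2 + \frac{\sqrt{- \frac{5}{9} - \frac{58 i \sqrt{5}}{3}}}{6}\right) + 40300 = 40298 + \frac{\sqrt{- \frac{5}{9} - \frac{58 i \sqrt{5}}{3}}}{6}$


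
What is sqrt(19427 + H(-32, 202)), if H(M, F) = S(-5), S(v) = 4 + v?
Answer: sqrt(19426) ≈ 139.38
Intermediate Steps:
H(M, F) = -1 (H(M, F) = 4 - 5 = -1)
sqrt(19427 + H(-32, 202)) = sqrt(19427 - 1) = sqrt(19426)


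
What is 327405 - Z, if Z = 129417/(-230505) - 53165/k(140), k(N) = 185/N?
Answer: 1045157751318/2842895 ≈ 3.6764e+5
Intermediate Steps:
Z = -114379713843/2842895 (Z = 129417/(-230505) - 53165/(185/140) = 129417*(-1/230505) - 53165/(185*(1/140)) = -43139/76835 - 53165/37/28 = -43139/76835 - 53165*28/37 = -43139/76835 - 1488620/37 = -114379713843/2842895 ≈ -40234.)
327405 - Z = 327405 - 1*(-114379713843/2842895) = 327405 + 114379713843/2842895 = 1045157751318/2842895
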